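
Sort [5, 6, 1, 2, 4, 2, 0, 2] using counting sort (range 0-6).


Count array: [1, 1, 3, 0, 1, 1, 1]
Reconstruct: [0, 1, 2, 2, 2, 4, 5, 6]


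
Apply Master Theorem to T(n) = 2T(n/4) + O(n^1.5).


a=2, b=4, c=1.5. log_4(2)=0.5 < c=1.5. Case 3: O(n^c) = O(n^1.500)
Complexity: O(n^1.500)


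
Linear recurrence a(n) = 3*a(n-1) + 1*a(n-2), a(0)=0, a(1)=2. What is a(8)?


Build bottom-up:
...a(6)=720, a(7)=2378, a(8)=3*2378+1*720=7854


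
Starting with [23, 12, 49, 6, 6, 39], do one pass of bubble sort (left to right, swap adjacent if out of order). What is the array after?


After one pass: [12, 23, 6, 6, 39, 49]


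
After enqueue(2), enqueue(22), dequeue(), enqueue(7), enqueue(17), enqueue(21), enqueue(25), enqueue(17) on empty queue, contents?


enqueue(2) -> [2]
enqueue(22) -> [2, 22]
dequeue() returns 2 -> [22]
enqueue(7) -> [22, 7]
enqueue(17) -> [22, 7, 17]
enqueue(21) -> [22, 7, 17, 21]
enqueue(25) -> [22, 7, 17, 21, 25]
enqueue(17) -> [22, 7, 17, 21, 25, 17]
Final queue (front to back): [22, 7, 17, 21, 25, 17]


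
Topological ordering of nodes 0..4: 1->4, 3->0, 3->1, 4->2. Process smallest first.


Kahn's algorithm, process smallest node first
Order: [3, 0, 1, 4, 2]


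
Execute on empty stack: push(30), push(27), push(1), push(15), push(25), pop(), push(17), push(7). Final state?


push(30) -> [30]
push(27) -> [30, 27]
push(1) -> [30, 27, 1]
push(15) -> [30, 27, 1, 15]
push(25) -> [30, 27, 1, 15, 25]
pop() returns 25 -> [30, 27, 1, 15]
push(17) -> [30, 27, 1, 15, 17]
push(7) -> [30, 27, 1, 15, 17, 7]
Final stack (bottom to top): [30, 27, 1, 15, 17, 7]


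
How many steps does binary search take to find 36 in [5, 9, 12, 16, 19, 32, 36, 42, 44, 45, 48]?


Search for 36:
[0,10] mid=5 arr[5]=32
[6,10] mid=8 arr[8]=44
[6,7] mid=6 arr[6]=36
Total: 3 comparisons


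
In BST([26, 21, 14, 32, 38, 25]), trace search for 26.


BST root = 26
Search for 26: compare at each node
Path: [26]


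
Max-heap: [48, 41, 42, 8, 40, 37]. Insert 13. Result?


Append 13: [48, 41, 42, 8, 40, 37, 13]
Bubble up: no swaps needed
Result: [48, 41, 42, 8, 40, 37, 13]


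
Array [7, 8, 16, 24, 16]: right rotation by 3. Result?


Right rotate by 3: [16, 24, 16, 7, 8]


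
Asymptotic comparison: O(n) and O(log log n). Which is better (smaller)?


double-logarithmic grows slower than linear
O(log log n) is asymptotically smaller; O(n) grows faster


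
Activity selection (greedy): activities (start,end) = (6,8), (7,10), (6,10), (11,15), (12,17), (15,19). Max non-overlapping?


Greedy: pick earliest-ending, then skip overlaps.
Selected (3 activities): [(6, 8), (11, 15), (15, 19)]


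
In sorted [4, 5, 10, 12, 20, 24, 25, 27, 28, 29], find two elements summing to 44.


Two pointers: lo=0, hi=9
Found pair: (20, 24) summing to 44


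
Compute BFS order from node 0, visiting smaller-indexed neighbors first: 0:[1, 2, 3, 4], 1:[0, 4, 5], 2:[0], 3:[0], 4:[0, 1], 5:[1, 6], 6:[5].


BFS queue: start with [0]
Visit order: [0, 1, 2, 3, 4, 5, 6]


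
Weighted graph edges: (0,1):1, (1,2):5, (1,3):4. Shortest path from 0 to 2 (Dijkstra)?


Dijkstra from 0:
Distances: {0: 0, 1: 1, 2: 6, 3: 5}
Shortest distance to 2 = 6, path = [0, 1, 2]


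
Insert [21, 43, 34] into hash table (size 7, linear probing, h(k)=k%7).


Insertions: 21->slot 0; 43->slot 1; 34->slot 6
Table: [21, 43, None, None, None, None, 34]


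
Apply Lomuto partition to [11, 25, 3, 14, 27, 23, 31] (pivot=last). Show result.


Elements <= 31 go left of pivot.
Result: [11, 25, 3, 14, 27, 23, 31], pivot at index 6


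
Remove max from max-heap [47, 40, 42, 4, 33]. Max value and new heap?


Max = 47
Replace root with last, heapify down
Resulting heap: [42, 40, 33, 4]


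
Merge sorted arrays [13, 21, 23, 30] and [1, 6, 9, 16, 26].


Compare heads, take smaller each step.
Merged: [1, 6, 9, 13, 16, 21, 23, 26, 30]


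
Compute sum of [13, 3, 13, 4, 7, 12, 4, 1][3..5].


Prefix sums: [0, 13, 16, 29, 33, 40, 52, 56, 57]
Sum[3..5] = prefix[6] - prefix[3] = 52 - 29 = 23


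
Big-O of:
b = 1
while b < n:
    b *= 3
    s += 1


Per nesting level: O(log n) = O(log n)
Complexity: O(log n)


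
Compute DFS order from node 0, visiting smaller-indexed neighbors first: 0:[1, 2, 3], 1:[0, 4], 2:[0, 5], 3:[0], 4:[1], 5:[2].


DFS stack-based: start with [0]
Visit order: [0, 1, 4, 2, 5, 3]


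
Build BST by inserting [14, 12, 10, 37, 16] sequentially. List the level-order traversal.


Root = 14; build tree by BST insertion.
Level-Order traversal: [14, 12, 37, 10, 16]


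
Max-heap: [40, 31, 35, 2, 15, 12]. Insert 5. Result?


Append 5: [40, 31, 35, 2, 15, 12, 5]
Bubble up: no swaps needed
Result: [40, 31, 35, 2, 15, 12, 5]


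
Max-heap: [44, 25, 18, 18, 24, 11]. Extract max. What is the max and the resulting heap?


Max = 44
Replace root with last, heapify down
Resulting heap: [25, 24, 18, 18, 11]


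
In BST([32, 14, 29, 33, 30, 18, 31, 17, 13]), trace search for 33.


BST root = 32
Search for 33: compare at each node
Path: [32, 33]


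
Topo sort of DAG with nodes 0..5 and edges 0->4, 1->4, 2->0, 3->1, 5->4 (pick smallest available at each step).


Kahn's algorithm, process smallest node first
Order: [2, 0, 3, 1, 5, 4]


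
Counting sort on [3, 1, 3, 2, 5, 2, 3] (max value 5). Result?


Count array: [0, 1, 2, 3, 0, 1]
Reconstruct: [1, 2, 2, 3, 3, 3, 5]


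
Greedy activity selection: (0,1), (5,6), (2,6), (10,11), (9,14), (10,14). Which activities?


Greedy: pick earliest-ending, then skip overlaps.
Selected (3 activities): [(0, 1), (5, 6), (10, 11)]


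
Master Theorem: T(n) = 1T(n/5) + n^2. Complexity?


a=1, b=5, c=2. log_5(1)=0 < c=2. Case 3: O(n^c) = O(n^2)
Complexity: O(n^2)


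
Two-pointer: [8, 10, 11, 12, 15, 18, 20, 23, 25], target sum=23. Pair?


Two pointers: lo=0, hi=8
Found pair: (8, 15) summing to 23


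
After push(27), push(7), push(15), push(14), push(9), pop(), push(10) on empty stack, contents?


push(27) -> [27]
push(7) -> [27, 7]
push(15) -> [27, 7, 15]
push(14) -> [27, 7, 15, 14]
push(9) -> [27, 7, 15, 14, 9]
pop() returns 9 -> [27, 7, 15, 14]
push(10) -> [27, 7, 15, 14, 10]
Final stack (bottom to top): [27, 7, 15, 14, 10]


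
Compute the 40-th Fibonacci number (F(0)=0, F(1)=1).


F(n)=F(n-1)+F(n-2)
...F(38)=39088169, F(39)=63245986, F(40)=102334155


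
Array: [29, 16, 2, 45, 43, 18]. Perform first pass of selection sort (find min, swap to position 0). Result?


After one pass: [2, 16, 29, 45, 43, 18]


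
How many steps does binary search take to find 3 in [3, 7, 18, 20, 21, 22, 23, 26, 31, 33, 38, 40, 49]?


Search for 3:
[0,12] mid=6 arr[6]=23
[0,5] mid=2 arr[2]=18
[0,1] mid=0 arr[0]=3
Total: 3 comparisons


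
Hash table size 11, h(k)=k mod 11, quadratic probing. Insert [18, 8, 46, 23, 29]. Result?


Insertions: 18->slot 7; 8->slot 8; 46->slot 2; 23->slot 1; 29->slot 0
Table: [29, 23, 46, None, None, None, None, 18, 8, None, None]


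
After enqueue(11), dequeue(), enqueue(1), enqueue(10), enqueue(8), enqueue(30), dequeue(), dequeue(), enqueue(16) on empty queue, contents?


enqueue(11) -> [11]
dequeue() returns 11 -> []
enqueue(1) -> [1]
enqueue(10) -> [1, 10]
enqueue(8) -> [1, 10, 8]
enqueue(30) -> [1, 10, 8, 30]
dequeue() returns 1 -> [10, 8, 30]
dequeue() returns 10 -> [8, 30]
enqueue(16) -> [8, 30, 16]
Final queue (front to back): [8, 30, 16]


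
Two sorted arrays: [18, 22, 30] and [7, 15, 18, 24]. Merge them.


Compare heads, take smaller each step.
Merged: [7, 15, 18, 18, 22, 24, 30]


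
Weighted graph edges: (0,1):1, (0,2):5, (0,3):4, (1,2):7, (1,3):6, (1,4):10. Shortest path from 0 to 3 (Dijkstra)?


Dijkstra from 0:
Distances: {0: 0, 1: 1, 2: 5, 3: 4, 4: 11}
Shortest distance to 3 = 4, path = [0, 3]


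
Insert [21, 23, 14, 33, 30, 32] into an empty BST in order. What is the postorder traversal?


Root = 21; build tree by BST insertion.
Postorder traversal: [14, 32, 30, 33, 23, 21]


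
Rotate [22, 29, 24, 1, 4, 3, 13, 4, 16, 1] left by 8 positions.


Left rotate by 8: [16, 1, 22, 29, 24, 1, 4, 3, 13, 4]


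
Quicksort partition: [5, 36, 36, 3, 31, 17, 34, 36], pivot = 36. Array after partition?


Elements <= 36 go left of pivot.
Result: [5, 36, 36, 3, 31, 17, 34, 36], pivot at index 7


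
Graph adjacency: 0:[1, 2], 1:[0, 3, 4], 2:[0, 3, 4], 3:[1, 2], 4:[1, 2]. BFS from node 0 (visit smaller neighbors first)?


BFS queue: start with [0]
Visit order: [0, 1, 2, 3, 4]


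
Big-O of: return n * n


Analysis: constant-time operation, no loop
Complexity: O(1)


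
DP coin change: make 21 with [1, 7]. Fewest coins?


dp[0]=0; dp[i]=1+min(dp[i-c] for c in coins)
...dp[16]=4, dp[17]=5, dp[18]=6, dp[19]=7, dp[20]=8, dp[21]=3
Minimum coins for 21 = 3


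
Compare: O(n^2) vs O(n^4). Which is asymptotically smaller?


quadratic grows slower than quartic
O(n^2) is asymptotically smaller; O(n^4) grows faster


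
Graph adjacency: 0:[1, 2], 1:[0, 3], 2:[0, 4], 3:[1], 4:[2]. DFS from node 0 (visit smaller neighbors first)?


DFS stack-based: start with [0]
Visit order: [0, 1, 3, 2, 4]


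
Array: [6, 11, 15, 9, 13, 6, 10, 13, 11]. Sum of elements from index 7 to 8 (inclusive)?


Prefix sums: [0, 6, 17, 32, 41, 54, 60, 70, 83, 94]
Sum[7..8] = prefix[9] - prefix[7] = 94 - 70 = 24


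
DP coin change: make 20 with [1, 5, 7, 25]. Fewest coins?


dp[0]=0; dp[i]=1+min(dp[i-c] for c in coins)
...dp[15]=3, dp[16]=4, dp[17]=3, dp[18]=4, dp[19]=3, dp[20]=4
Minimum coins for 20 = 4


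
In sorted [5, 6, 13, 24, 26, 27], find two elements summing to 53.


Two pointers: lo=0, hi=5
Found pair: (26, 27) summing to 53


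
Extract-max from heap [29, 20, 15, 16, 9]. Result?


Max = 29
Replace root with last, heapify down
Resulting heap: [20, 16, 15, 9]


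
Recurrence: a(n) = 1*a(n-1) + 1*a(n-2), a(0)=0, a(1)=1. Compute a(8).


Build bottom-up:
...a(6)=8, a(7)=13, a(8)=1*13+1*8=21


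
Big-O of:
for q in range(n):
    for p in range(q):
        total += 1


Per nesting level: O(n) * O(n) [triangular over q] = O(n^2)
Complexity: O(n^2)


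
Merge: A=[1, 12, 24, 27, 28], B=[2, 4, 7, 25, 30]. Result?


Compare heads, take smaller each step.
Merged: [1, 2, 4, 7, 12, 24, 25, 27, 28, 30]


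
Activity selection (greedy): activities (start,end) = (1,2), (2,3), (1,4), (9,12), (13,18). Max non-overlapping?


Greedy: pick earliest-ending, then skip overlaps.
Selected (4 activities): [(1, 2), (2, 3), (9, 12), (13, 18)]


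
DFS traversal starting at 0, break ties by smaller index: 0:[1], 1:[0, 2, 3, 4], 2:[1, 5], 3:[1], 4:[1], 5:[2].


DFS stack-based: start with [0]
Visit order: [0, 1, 2, 5, 3, 4]


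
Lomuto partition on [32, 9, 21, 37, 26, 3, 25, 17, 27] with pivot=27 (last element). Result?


Elements <= 27 go left of pivot.
Result: [9, 21, 26, 3, 25, 17, 27, 37, 32], pivot at index 6


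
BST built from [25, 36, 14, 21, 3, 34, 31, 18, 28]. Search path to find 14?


BST root = 25
Search for 14: compare at each node
Path: [25, 14]


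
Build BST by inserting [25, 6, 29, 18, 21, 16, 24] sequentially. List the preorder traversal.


Root = 25; build tree by BST insertion.
Preorder traversal: [25, 6, 18, 16, 21, 24, 29]


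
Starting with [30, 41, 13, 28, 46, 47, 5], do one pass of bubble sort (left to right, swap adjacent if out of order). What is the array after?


After one pass: [30, 13, 28, 41, 46, 5, 47]


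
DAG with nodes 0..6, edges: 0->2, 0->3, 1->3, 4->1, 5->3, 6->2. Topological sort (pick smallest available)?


Kahn's algorithm, process smallest node first
Order: [0, 4, 1, 5, 3, 6, 2]


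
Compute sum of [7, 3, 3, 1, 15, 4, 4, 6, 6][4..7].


Prefix sums: [0, 7, 10, 13, 14, 29, 33, 37, 43, 49]
Sum[4..7] = prefix[8] - prefix[4] = 43 - 14 = 29


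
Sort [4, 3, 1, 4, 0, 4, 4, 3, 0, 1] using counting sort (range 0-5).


Count array: [2, 2, 0, 2, 4, 0]
Reconstruct: [0, 0, 1, 1, 3, 3, 4, 4, 4, 4]


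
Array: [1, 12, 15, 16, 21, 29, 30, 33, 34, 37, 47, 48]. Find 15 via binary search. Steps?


Search for 15:
[0,11] mid=5 arr[5]=29
[0,4] mid=2 arr[2]=15
Total: 2 comparisons


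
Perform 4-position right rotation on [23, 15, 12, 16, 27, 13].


Right rotate by 4: [12, 16, 27, 13, 23, 15]


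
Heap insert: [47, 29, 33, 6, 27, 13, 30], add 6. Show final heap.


Append 6: [47, 29, 33, 6, 27, 13, 30, 6]
Bubble up: no swaps needed
Result: [47, 29, 33, 6, 27, 13, 30, 6]


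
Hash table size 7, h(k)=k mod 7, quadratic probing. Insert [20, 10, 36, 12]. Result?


Insertions: 20->slot 6; 10->slot 3; 36->slot 1; 12->slot 5
Table: [None, 36, None, 10, None, 12, 20]


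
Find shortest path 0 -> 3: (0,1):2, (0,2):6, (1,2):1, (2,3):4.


Dijkstra from 0:
Distances: {0: 0, 1: 2, 2: 3, 3: 7}
Shortest distance to 3 = 7, path = [0, 1, 2, 3]


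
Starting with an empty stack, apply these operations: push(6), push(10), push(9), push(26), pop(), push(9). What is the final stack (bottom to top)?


push(6) -> [6]
push(10) -> [6, 10]
push(9) -> [6, 10, 9]
push(26) -> [6, 10, 9, 26]
pop() returns 26 -> [6, 10, 9]
push(9) -> [6, 10, 9, 9]
Final stack (bottom to top): [6, 10, 9, 9]


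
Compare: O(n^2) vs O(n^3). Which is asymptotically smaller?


quadratic grows slower than cubic
O(n^2) is asymptotically smaller; O(n^3) grows faster


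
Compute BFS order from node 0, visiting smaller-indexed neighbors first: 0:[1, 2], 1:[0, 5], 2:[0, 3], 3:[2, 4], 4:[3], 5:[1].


BFS queue: start with [0]
Visit order: [0, 1, 2, 5, 3, 4]


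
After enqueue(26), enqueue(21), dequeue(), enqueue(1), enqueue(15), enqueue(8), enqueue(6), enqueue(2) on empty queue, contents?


enqueue(26) -> [26]
enqueue(21) -> [26, 21]
dequeue() returns 26 -> [21]
enqueue(1) -> [21, 1]
enqueue(15) -> [21, 1, 15]
enqueue(8) -> [21, 1, 15, 8]
enqueue(6) -> [21, 1, 15, 8, 6]
enqueue(2) -> [21, 1, 15, 8, 6, 2]
Final queue (front to back): [21, 1, 15, 8, 6, 2]


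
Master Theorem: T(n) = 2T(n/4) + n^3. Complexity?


a=2, b=4, c=3. log_4(2)=0.5 < c=3. Case 3: O(n^c) = O(n^3)
Complexity: O(n^3)


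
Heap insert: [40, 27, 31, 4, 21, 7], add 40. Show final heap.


Append 40: [40, 27, 31, 4, 21, 7, 40]
Bubble up: swap idx 6(40) with idx 2(31)
Result: [40, 27, 40, 4, 21, 7, 31]


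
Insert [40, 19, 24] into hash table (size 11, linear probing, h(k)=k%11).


Insertions: 40->slot 7; 19->slot 8; 24->slot 2
Table: [None, None, 24, None, None, None, None, 40, 19, None, None]


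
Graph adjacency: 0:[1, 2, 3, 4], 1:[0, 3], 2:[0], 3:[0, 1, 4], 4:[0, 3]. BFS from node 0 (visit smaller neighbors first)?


BFS queue: start with [0]
Visit order: [0, 1, 2, 3, 4]


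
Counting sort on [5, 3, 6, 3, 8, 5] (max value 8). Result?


Count array: [0, 0, 0, 2, 0, 2, 1, 0, 1]
Reconstruct: [3, 3, 5, 5, 6, 8]


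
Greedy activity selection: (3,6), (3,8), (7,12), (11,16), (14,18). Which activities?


Greedy: pick earliest-ending, then skip overlaps.
Selected (3 activities): [(3, 6), (7, 12), (14, 18)]


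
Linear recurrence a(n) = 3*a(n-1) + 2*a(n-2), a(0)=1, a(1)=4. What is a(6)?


Build bottom-up:
...a(4)=178, a(5)=634, a(6)=3*634+2*178=2258


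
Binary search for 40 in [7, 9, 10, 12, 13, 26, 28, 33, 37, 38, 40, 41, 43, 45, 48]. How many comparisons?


Search for 40:
[0,14] mid=7 arr[7]=33
[8,14] mid=11 arr[11]=41
[8,10] mid=9 arr[9]=38
[10,10] mid=10 arr[10]=40
Total: 4 comparisons


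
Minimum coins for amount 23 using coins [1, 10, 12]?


dp[0]=0; dp[i]=1+min(dp[i-c] for c in coins)
...dp[18]=7, dp[19]=8, dp[20]=2, dp[21]=3, dp[22]=2, dp[23]=3
Minimum coins for 23 = 3


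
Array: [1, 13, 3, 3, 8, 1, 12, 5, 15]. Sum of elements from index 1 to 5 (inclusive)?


Prefix sums: [0, 1, 14, 17, 20, 28, 29, 41, 46, 61]
Sum[1..5] = prefix[6] - prefix[1] = 29 - 1 = 28


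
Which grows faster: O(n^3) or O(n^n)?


cubic grows slower than n^n
O(n^3) is asymptotically smaller; O(n^n) grows faster


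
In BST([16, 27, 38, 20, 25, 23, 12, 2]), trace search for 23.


BST root = 16
Search for 23: compare at each node
Path: [16, 27, 20, 25, 23]


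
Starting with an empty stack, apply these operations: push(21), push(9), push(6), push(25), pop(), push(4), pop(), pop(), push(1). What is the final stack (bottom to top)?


push(21) -> [21]
push(9) -> [21, 9]
push(6) -> [21, 9, 6]
push(25) -> [21, 9, 6, 25]
pop() returns 25 -> [21, 9, 6]
push(4) -> [21, 9, 6, 4]
pop() returns 4 -> [21, 9, 6]
pop() returns 6 -> [21, 9]
push(1) -> [21, 9, 1]
Final stack (bottom to top): [21, 9, 1]


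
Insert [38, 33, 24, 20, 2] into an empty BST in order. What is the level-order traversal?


Root = 38; build tree by BST insertion.
Level-Order traversal: [38, 33, 24, 20, 2]


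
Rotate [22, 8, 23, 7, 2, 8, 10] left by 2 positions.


Left rotate by 2: [23, 7, 2, 8, 10, 22, 8]


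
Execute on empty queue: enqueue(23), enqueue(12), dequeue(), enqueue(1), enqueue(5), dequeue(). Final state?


enqueue(23) -> [23]
enqueue(12) -> [23, 12]
dequeue() returns 23 -> [12]
enqueue(1) -> [12, 1]
enqueue(5) -> [12, 1, 5]
dequeue() returns 12 -> [1, 5]
Final queue (front to back): [1, 5]


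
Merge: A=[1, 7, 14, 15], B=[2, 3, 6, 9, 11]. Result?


Compare heads, take smaller each step.
Merged: [1, 2, 3, 6, 7, 9, 11, 14, 15]


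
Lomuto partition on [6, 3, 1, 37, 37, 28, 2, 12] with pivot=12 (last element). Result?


Elements <= 12 go left of pivot.
Result: [6, 3, 1, 2, 12, 28, 37, 37], pivot at index 4


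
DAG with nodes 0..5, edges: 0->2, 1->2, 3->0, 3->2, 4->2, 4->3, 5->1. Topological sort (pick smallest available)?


Kahn's algorithm, process smallest node first
Order: [4, 3, 0, 5, 1, 2]


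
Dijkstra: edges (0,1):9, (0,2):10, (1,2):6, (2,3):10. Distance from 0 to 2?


Dijkstra from 0:
Distances: {0: 0, 1: 9, 2: 10, 3: 20}
Shortest distance to 2 = 10, path = [0, 2]


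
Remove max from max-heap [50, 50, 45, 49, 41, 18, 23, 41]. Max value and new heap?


Max = 50
Replace root with last, heapify down
Resulting heap: [50, 49, 45, 41, 41, 18, 23]


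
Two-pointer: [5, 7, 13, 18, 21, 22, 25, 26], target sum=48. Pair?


Two pointers: lo=0, hi=7
Found pair: (22, 26) summing to 48


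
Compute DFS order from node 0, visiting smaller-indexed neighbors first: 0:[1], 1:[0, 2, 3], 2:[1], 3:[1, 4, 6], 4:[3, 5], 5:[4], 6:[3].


DFS stack-based: start with [0]
Visit order: [0, 1, 2, 3, 4, 5, 6]


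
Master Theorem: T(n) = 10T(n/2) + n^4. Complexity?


a=10, b=2, c=4. log_2(10)=3.322 < c=4. Case 3: O(n^c) = O(n^4)
Complexity: O(n^4)


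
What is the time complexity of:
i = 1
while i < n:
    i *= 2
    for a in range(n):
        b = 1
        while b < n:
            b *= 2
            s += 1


Per nesting level: O(log n) * O(n) * O(log n) = O(n (log n)^2)
Complexity: O(n (log n)^2)


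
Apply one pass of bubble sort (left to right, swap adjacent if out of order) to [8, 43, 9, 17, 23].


After one pass: [8, 9, 17, 23, 43]


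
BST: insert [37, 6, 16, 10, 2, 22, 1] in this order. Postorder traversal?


Root = 37; build tree by BST insertion.
Postorder traversal: [1, 2, 10, 22, 16, 6, 37]


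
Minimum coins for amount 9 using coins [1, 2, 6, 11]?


dp[0]=0; dp[i]=1+min(dp[i-c] for c in coins)
...dp[4]=2, dp[5]=3, dp[6]=1, dp[7]=2, dp[8]=2, dp[9]=3
Minimum coins for 9 = 3


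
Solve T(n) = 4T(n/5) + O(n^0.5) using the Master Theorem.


a=4, b=5, c=0.5. log_5(4)=0.861 > c=0.5. Case 1: O(n^log_b(a)) = O(n^0.861)
Complexity: O(n^0.861)


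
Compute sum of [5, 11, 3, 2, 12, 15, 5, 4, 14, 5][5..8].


Prefix sums: [0, 5, 16, 19, 21, 33, 48, 53, 57, 71, 76]
Sum[5..8] = prefix[9] - prefix[5] = 71 - 33 = 38


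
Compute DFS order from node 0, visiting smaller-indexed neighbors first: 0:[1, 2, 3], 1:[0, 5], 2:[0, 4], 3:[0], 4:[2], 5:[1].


DFS stack-based: start with [0]
Visit order: [0, 1, 5, 2, 4, 3]


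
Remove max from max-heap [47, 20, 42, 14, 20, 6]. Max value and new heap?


Max = 47
Replace root with last, heapify down
Resulting heap: [42, 20, 6, 14, 20]


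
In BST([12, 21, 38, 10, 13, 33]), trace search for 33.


BST root = 12
Search for 33: compare at each node
Path: [12, 21, 38, 33]


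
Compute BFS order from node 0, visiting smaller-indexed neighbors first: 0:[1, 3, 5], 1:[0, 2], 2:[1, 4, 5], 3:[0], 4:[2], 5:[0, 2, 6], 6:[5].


BFS queue: start with [0]
Visit order: [0, 1, 3, 5, 2, 6, 4]


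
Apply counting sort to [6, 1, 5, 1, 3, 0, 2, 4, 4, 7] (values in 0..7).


Count array: [1, 2, 1, 1, 2, 1, 1, 1]
Reconstruct: [0, 1, 1, 2, 3, 4, 4, 5, 6, 7]


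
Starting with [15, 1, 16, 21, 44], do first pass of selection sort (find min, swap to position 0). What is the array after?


After one pass: [1, 15, 16, 21, 44]


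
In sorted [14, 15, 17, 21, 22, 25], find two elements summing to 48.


Two pointers: lo=0, hi=5
No pair sums to 48


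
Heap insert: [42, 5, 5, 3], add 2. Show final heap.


Append 2: [42, 5, 5, 3, 2]
Bubble up: no swaps needed
Result: [42, 5, 5, 3, 2]


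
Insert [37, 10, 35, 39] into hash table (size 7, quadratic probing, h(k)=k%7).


Insertions: 37->slot 2; 10->slot 3; 35->slot 0; 39->slot 4
Table: [35, None, 37, 10, 39, None, None]


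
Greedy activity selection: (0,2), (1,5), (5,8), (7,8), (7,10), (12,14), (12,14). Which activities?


Greedy: pick earliest-ending, then skip overlaps.
Selected (3 activities): [(0, 2), (5, 8), (12, 14)]


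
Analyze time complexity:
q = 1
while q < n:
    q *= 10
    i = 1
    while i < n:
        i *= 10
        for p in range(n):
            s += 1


Per nesting level: O(log n) * O(log n) * O(n) = O(n (log n)^2)
Complexity: O(n (log n)^2)


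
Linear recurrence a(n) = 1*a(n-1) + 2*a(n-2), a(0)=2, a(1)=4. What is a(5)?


Build bottom-up:
...a(3)=16, a(4)=32, a(5)=1*32+2*16=64


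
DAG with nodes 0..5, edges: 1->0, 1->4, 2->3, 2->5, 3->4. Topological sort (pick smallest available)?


Kahn's algorithm, process smallest node first
Order: [1, 0, 2, 3, 4, 5]


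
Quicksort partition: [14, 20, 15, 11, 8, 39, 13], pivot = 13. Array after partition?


Elements <= 13 go left of pivot.
Result: [11, 8, 13, 14, 20, 39, 15], pivot at index 2


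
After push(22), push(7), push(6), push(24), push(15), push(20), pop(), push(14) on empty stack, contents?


push(22) -> [22]
push(7) -> [22, 7]
push(6) -> [22, 7, 6]
push(24) -> [22, 7, 6, 24]
push(15) -> [22, 7, 6, 24, 15]
push(20) -> [22, 7, 6, 24, 15, 20]
pop() returns 20 -> [22, 7, 6, 24, 15]
push(14) -> [22, 7, 6, 24, 15, 14]
Final stack (bottom to top): [22, 7, 6, 24, 15, 14]


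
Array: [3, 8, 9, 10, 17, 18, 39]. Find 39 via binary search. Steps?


Search for 39:
[0,6] mid=3 arr[3]=10
[4,6] mid=5 arr[5]=18
[6,6] mid=6 arr[6]=39
Total: 3 comparisons


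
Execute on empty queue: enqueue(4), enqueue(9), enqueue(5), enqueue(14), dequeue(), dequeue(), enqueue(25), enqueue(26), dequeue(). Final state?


enqueue(4) -> [4]
enqueue(9) -> [4, 9]
enqueue(5) -> [4, 9, 5]
enqueue(14) -> [4, 9, 5, 14]
dequeue() returns 4 -> [9, 5, 14]
dequeue() returns 9 -> [5, 14]
enqueue(25) -> [5, 14, 25]
enqueue(26) -> [5, 14, 25, 26]
dequeue() returns 5 -> [14, 25, 26]
Final queue (front to back): [14, 25, 26]


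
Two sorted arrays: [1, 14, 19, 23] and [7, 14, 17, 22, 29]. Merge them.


Compare heads, take smaller each step.
Merged: [1, 7, 14, 14, 17, 19, 22, 23, 29]


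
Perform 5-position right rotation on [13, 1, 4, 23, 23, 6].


Right rotate by 5: [1, 4, 23, 23, 6, 13]


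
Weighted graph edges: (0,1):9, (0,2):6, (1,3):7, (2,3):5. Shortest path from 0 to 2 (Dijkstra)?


Dijkstra from 0:
Distances: {0: 0, 1: 9, 2: 6, 3: 11}
Shortest distance to 2 = 6, path = [0, 2]


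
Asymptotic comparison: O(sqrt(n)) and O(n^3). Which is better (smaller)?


sublinear grows slower than cubic
O(sqrt(n)) is asymptotically smaller; O(n^3) grows faster


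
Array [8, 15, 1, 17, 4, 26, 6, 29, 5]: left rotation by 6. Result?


Left rotate by 6: [6, 29, 5, 8, 15, 1, 17, 4, 26]


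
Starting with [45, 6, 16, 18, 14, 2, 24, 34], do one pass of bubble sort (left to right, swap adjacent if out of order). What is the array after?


After one pass: [6, 16, 18, 14, 2, 24, 34, 45]


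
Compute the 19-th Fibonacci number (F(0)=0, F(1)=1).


F(n)=F(n-1)+F(n-2)
...F(17)=1597, F(18)=2584, F(19)=4181


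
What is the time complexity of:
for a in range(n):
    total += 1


Per nesting level: O(n) = O(n)
Complexity: O(n)


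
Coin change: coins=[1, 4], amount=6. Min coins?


dp[0]=0; dp[i]=1+min(dp[i-c] for c in coins)
...dp[1]=1, dp[2]=2, dp[3]=3, dp[4]=1, dp[5]=2, dp[6]=3
Minimum coins for 6 = 3


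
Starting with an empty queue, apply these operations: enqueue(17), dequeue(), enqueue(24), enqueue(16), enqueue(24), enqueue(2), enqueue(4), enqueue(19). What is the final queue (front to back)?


enqueue(17) -> [17]
dequeue() returns 17 -> []
enqueue(24) -> [24]
enqueue(16) -> [24, 16]
enqueue(24) -> [24, 16, 24]
enqueue(2) -> [24, 16, 24, 2]
enqueue(4) -> [24, 16, 24, 2, 4]
enqueue(19) -> [24, 16, 24, 2, 4, 19]
Final queue (front to back): [24, 16, 24, 2, 4, 19]


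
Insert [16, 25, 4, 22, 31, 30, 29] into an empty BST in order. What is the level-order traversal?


Root = 16; build tree by BST insertion.
Level-Order traversal: [16, 4, 25, 22, 31, 30, 29]


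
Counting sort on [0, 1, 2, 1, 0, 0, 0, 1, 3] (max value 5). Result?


Count array: [4, 3, 1, 1, 0, 0]
Reconstruct: [0, 0, 0, 0, 1, 1, 1, 2, 3]


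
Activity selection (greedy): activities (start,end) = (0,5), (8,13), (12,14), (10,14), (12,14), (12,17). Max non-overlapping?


Greedy: pick earliest-ending, then skip overlaps.
Selected (2 activities): [(0, 5), (8, 13)]


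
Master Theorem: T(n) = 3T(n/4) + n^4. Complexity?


a=3, b=4, c=4. log_4(3)=0.792 < c=4. Case 3: O(n^c) = O(n^4)
Complexity: O(n^4)


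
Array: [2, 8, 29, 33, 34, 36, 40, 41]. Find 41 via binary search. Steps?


Search for 41:
[0,7] mid=3 arr[3]=33
[4,7] mid=5 arr[5]=36
[6,7] mid=6 arr[6]=40
[7,7] mid=7 arr[7]=41
Total: 4 comparisons


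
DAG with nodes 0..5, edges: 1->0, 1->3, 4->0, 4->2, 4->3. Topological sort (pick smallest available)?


Kahn's algorithm, process smallest node first
Order: [1, 4, 0, 2, 3, 5]


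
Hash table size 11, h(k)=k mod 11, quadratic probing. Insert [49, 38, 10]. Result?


Insertions: 49->slot 5; 38->slot 6; 10->slot 10
Table: [None, None, None, None, None, 49, 38, None, None, None, 10]


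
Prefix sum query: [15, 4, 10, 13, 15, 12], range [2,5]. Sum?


Prefix sums: [0, 15, 19, 29, 42, 57, 69]
Sum[2..5] = prefix[6] - prefix[2] = 69 - 19 = 50


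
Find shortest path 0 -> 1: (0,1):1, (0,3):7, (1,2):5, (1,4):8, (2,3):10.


Dijkstra from 0:
Distances: {0: 0, 1: 1, 2: 6, 3: 7, 4: 9}
Shortest distance to 1 = 1, path = [0, 1]


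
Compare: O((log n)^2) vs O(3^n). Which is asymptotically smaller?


polylogarithmic grows slower than exponential (base 3)
O((log n)^2) is asymptotically smaller; O(3^n) grows faster


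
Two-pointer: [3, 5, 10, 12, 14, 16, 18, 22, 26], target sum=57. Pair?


Two pointers: lo=0, hi=8
No pair sums to 57


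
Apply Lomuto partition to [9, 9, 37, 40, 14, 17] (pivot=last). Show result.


Elements <= 17 go left of pivot.
Result: [9, 9, 14, 17, 37, 40], pivot at index 3


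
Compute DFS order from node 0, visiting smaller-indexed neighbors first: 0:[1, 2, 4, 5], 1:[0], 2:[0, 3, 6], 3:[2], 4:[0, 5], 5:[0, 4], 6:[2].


DFS stack-based: start with [0]
Visit order: [0, 1, 2, 3, 6, 4, 5]


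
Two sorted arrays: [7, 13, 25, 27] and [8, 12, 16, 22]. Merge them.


Compare heads, take smaller each step.
Merged: [7, 8, 12, 13, 16, 22, 25, 27]


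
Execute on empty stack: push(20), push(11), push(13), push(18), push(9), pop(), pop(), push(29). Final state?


push(20) -> [20]
push(11) -> [20, 11]
push(13) -> [20, 11, 13]
push(18) -> [20, 11, 13, 18]
push(9) -> [20, 11, 13, 18, 9]
pop() returns 9 -> [20, 11, 13, 18]
pop() returns 18 -> [20, 11, 13]
push(29) -> [20, 11, 13, 29]
Final stack (bottom to top): [20, 11, 13, 29]


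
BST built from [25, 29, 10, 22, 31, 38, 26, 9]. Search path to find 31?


BST root = 25
Search for 31: compare at each node
Path: [25, 29, 31]


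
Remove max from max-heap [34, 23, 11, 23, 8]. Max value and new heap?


Max = 34
Replace root with last, heapify down
Resulting heap: [23, 23, 11, 8]


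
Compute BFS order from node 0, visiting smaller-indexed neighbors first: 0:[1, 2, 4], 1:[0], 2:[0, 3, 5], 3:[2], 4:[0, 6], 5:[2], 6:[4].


BFS queue: start with [0]
Visit order: [0, 1, 2, 4, 3, 5, 6]


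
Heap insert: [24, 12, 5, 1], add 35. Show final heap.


Append 35: [24, 12, 5, 1, 35]
Bubble up: swap idx 4(35) with idx 1(12); swap idx 1(35) with idx 0(24)
Result: [35, 24, 5, 1, 12]


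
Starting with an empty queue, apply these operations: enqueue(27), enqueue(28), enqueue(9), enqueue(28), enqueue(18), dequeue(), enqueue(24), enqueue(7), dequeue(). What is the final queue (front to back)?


enqueue(27) -> [27]
enqueue(28) -> [27, 28]
enqueue(9) -> [27, 28, 9]
enqueue(28) -> [27, 28, 9, 28]
enqueue(18) -> [27, 28, 9, 28, 18]
dequeue() returns 27 -> [28, 9, 28, 18]
enqueue(24) -> [28, 9, 28, 18, 24]
enqueue(7) -> [28, 9, 28, 18, 24, 7]
dequeue() returns 28 -> [9, 28, 18, 24, 7]
Final queue (front to back): [9, 28, 18, 24, 7]


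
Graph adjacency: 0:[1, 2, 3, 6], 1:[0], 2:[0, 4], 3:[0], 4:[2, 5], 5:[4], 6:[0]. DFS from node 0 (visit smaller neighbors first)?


DFS stack-based: start with [0]
Visit order: [0, 1, 2, 4, 5, 3, 6]


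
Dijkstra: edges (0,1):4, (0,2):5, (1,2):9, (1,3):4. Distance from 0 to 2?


Dijkstra from 0:
Distances: {0: 0, 1: 4, 2: 5, 3: 8}
Shortest distance to 2 = 5, path = [0, 2]


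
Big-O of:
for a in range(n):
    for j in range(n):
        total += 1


Per nesting level: O(n) * O(n) = O(n^2)
Complexity: O(n^2)


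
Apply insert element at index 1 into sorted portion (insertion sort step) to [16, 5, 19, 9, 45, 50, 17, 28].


After one pass: [5, 16, 19, 9, 45, 50, 17, 28]


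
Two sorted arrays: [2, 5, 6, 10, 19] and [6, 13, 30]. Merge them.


Compare heads, take smaller each step.
Merged: [2, 5, 6, 6, 10, 13, 19, 30]


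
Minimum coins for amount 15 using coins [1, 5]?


dp[0]=0; dp[i]=1+min(dp[i-c] for c in coins)
...dp[10]=2, dp[11]=3, dp[12]=4, dp[13]=5, dp[14]=6, dp[15]=3
Minimum coins for 15 = 3


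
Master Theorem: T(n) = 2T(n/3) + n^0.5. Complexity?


a=2, b=3, c=0.5. log_3(2)=0.631 > c=0.5. Case 1: O(n^log_b(a)) = O(n^0.631)
Complexity: O(n^0.631)


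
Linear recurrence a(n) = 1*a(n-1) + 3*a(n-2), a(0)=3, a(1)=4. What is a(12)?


Build bottom-up:
...a(10)=9208, a(11)=21163, a(12)=1*21163+3*9208=48787


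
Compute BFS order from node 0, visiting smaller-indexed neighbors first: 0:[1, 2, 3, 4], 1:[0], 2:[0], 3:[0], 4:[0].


BFS queue: start with [0]
Visit order: [0, 1, 2, 3, 4]


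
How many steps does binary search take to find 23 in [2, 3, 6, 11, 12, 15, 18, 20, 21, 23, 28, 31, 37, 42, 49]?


Search for 23:
[0,14] mid=7 arr[7]=20
[8,14] mid=11 arr[11]=31
[8,10] mid=9 arr[9]=23
Total: 3 comparisons


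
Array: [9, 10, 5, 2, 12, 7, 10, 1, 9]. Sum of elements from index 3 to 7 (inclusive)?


Prefix sums: [0, 9, 19, 24, 26, 38, 45, 55, 56, 65]
Sum[3..7] = prefix[8] - prefix[3] = 56 - 24 = 32


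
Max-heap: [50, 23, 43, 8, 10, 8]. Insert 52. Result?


Append 52: [50, 23, 43, 8, 10, 8, 52]
Bubble up: swap idx 6(52) with idx 2(43); swap idx 2(52) with idx 0(50)
Result: [52, 23, 50, 8, 10, 8, 43]


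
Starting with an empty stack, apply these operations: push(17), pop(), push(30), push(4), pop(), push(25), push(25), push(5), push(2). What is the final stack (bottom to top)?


push(17) -> [17]
pop() returns 17 -> []
push(30) -> [30]
push(4) -> [30, 4]
pop() returns 4 -> [30]
push(25) -> [30, 25]
push(25) -> [30, 25, 25]
push(5) -> [30, 25, 25, 5]
push(2) -> [30, 25, 25, 5, 2]
Final stack (bottom to top): [30, 25, 25, 5, 2]


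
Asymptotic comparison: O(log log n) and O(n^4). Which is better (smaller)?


double-logarithmic grows slower than quartic
O(log log n) is asymptotically smaller; O(n^4) grows faster


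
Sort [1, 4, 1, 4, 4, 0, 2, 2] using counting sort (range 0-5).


Count array: [1, 2, 2, 0, 3, 0]
Reconstruct: [0, 1, 1, 2, 2, 4, 4, 4]


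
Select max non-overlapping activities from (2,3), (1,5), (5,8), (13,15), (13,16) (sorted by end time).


Greedy: pick earliest-ending, then skip overlaps.
Selected (3 activities): [(2, 3), (5, 8), (13, 15)]


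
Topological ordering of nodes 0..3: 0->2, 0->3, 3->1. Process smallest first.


Kahn's algorithm, process smallest node first
Order: [0, 2, 3, 1]


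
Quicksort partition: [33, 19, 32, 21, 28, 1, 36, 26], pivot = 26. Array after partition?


Elements <= 26 go left of pivot.
Result: [19, 21, 1, 26, 28, 32, 36, 33], pivot at index 3


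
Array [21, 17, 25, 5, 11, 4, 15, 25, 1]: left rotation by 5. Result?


Left rotate by 5: [4, 15, 25, 1, 21, 17, 25, 5, 11]


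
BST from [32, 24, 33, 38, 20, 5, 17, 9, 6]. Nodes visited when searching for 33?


BST root = 32
Search for 33: compare at each node
Path: [32, 33]


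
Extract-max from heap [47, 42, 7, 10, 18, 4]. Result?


Max = 47
Replace root with last, heapify down
Resulting heap: [42, 18, 7, 10, 4]


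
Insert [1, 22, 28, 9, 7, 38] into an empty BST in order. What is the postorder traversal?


Root = 1; build tree by BST insertion.
Postorder traversal: [7, 9, 38, 28, 22, 1]


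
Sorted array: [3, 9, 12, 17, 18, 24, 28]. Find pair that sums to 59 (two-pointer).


Two pointers: lo=0, hi=6
No pair sums to 59


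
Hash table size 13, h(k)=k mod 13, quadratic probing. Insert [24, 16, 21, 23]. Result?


Insertions: 24->slot 11; 16->slot 3; 21->slot 8; 23->slot 10
Table: [None, None, None, 16, None, None, None, None, 21, None, 23, 24, None]


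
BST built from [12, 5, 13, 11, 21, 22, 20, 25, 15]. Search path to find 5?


BST root = 12
Search for 5: compare at each node
Path: [12, 5]


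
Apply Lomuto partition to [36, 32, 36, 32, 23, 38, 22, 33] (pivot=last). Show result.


Elements <= 33 go left of pivot.
Result: [32, 32, 23, 22, 33, 38, 36, 36], pivot at index 4


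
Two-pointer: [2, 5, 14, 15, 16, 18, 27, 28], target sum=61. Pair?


Two pointers: lo=0, hi=7
No pair sums to 61


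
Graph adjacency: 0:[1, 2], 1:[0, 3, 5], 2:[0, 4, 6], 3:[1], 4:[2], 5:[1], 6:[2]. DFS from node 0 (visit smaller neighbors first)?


DFS stack-based: start with [0]
Visit order: [0, 1, 3, 5, 2, 4, 6]


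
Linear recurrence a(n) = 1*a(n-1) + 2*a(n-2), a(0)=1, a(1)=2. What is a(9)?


Build bottom-up:
...a(7)=128, a(8)=256, a(9)=1*256+2*128=512


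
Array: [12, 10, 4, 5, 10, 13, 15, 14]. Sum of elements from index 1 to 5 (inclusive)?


Prefix sums: [0, 12, 22, 26, 31, 41, 54, 69, 83]
Sum[1..5] = prefix[6] - prefix[1] = 54 - 12 = 42


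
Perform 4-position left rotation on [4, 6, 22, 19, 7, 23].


Left rotate by 4: [7, 23, 4, 6, 22, 19]


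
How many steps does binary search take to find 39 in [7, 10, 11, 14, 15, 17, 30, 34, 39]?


Search for 39:
[0,8] mid=4 arr[4]=15
[5,8] mid=6 arr[6]=30
[7,8] mid=7 arr[7]=34
[8,8] mid=8 arr[8]=39
Total: 4 comparisons


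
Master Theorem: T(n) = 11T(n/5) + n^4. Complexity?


a=11, b=5, c=4. log_5(11)=1.490 < c=4. Case 3: O(n^c) = O(n^4)
Complexity: O(n^4)


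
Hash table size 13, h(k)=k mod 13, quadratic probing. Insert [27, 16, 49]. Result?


Insertions: 27->slot 1; 16->slot 3; 49->slot 10
Table: [None, 27, None, 16, None, None, None, None, None, None, 49, None, None]


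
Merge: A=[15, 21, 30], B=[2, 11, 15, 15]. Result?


Compare heads, take smaller each step.
Merged: [2, 11, 15, 15, 15, 21, 30]


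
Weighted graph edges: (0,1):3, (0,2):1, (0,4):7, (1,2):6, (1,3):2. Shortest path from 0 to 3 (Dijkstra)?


Dijkstra from 0:
Distances: {0: 0, 1: 3, 2: 1, 3: 5, 4: 7}
Shortest distance to 3 = 5, path = [0, 1, 3]


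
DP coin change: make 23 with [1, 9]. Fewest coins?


dp[0]=0; dp[i]=1+min(dp[i-c] for c in coins)
...dp[18]=2, dp[19]=3, dp[20]=4, dp[21]=5, dp[22]=6, dp[23]=7
Minimum coins for 23 = 7


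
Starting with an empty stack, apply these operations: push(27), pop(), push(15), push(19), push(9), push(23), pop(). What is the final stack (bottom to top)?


push(27) -> [27]
pop() returns 27 -> []
push(15) -> [15]
push(19) -> [15, 19]
push(9) -> [15, 19, 9]
push(23) -> [15, 19, 9, 23]
pop() returns 23 -> [15, 19, 9]
Final stack (bottom to top): [15, 19, 9]


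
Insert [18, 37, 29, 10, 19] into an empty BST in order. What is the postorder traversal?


Root = 18; build tree by BST insertion.
Postorder traversal: [10, 19, 29, 37, 18]


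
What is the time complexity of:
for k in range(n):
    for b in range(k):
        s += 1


Per nesting level: O(n) * O(n) [triangular over k] = O(n^2)
Complexity: O(n^2)


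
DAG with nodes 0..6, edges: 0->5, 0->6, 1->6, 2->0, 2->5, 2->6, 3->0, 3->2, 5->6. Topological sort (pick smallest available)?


Kahn's algorithm, process smallest node first
Order: [1, 3, 2, 0, 4, 5, 6]


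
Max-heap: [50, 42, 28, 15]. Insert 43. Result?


Append 43: [50, 42, 28, 15, 43]
Bubble up: swap idx 4(43) with idx 1(42)
Result: [50, 43, 28, 15, 42]


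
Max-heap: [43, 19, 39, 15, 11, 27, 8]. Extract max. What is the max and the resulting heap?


Max = 43
Replace root with last, heapify down
Resulting heap: [39, 19, 27, 15, 11, 8]


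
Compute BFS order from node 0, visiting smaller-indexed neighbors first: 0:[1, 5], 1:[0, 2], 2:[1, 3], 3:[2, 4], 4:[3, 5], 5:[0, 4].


BFS queue: start with [0]
Visit order: [0, 1, 5, 2, 4, 3]


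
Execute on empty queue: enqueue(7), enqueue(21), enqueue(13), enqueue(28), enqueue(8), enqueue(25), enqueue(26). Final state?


enqueue(7) -> [7]
enqueue(21) -> [7, 21]
enqueue(13) -> [7, 21, 13]
enqueue(28) -> [7, 21, 13, 28]
enqueue(8) -> [7, 21, 13, 28, 8]
enqueue(25) -> [7, 21, 13, 28, 8, 25]
enqueue(26) -> [7, 21, 13, 28, 8, 25, 26]
Final queue (front to back): [7, 21, 13, 28, 8, 25, 26]


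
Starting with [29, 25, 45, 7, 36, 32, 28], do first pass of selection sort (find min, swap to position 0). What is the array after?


After one pass: [7, 25, 45, 29, 36, 32, 28]


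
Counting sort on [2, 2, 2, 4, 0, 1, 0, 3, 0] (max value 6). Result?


Count array: [3, 1, 3, 1, 1, 0, 0]
Reconstruct: [0, 0, 0, 1, 2, 2, 2, 3, 4]


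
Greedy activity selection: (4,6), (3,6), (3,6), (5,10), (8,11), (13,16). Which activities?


Greedy: pick earliest-ending, then skip overlaps.
Selected (3 activities): [(4, 6), (8, 11), (13, 16)]


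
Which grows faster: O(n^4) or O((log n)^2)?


polylogarithmic grows slower than quartic
O((log n)^2) is asymptotically smaller; O(n^4) grows faster


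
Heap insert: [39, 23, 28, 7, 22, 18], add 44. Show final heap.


Append 44: [39, 23, 28, 7, 22, 18, 44]
Bubble up: swap idx 6(44) with idx 2(28); swap idx 2(44) with idx 0(39)
Result: [44, 23, 39, 7, 22, 18, 28]


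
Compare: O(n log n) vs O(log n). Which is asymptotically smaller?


logarithmic grows slower than linearithmic
O(log n) is asymptotically smaller; O(n log n) grows faster


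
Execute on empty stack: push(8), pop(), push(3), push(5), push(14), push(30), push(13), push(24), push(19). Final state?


push(8) -> [8]
pop() returns 8 -> []
push(3) -> [3]
push(5) -> [3, 5]
push(14) -> [3, 5, 14]
push(30) -> [3, 5, 14, 30]
push(13) -> [3, 5, 14, 30, 13]
push(24) -> [3, 5, 14, 30, 13, 24]
push(19) -> [3, 5, 14, 30, 13, 24, 19]
Final stack (bottom to top): [3, 5, 14, 30, 13, 24, 19]
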